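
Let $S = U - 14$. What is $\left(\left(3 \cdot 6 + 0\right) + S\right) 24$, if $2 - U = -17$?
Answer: $552$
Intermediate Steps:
$U = 19$ ($U = 2 - -17 = 2 + 17 = 19$)
$S = 5$ ($S = 19 - 14 = 5$)
$\left(\left(3 \cdot 6 + 0\right) + S\right) 24 = \left(\left(3 \cdot 6 + 0\right) + 5\right) 24 = \left(\left(18 + 0\right) + 5\right) 24 = \left(18 + 5\right) 24 = 23 \cdot 24 = 552$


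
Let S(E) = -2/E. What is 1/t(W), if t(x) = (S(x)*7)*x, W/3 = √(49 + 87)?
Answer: -1/14 ≈ -0.071429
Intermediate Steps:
W = 6*√34 (W = 3*√(49 + 87) = 3*√136 = 3*(2*√34) = 6*√34 ≈ 34.986)
t(x) = -14 (t(x) = (-2/x*7)*x = (-14/x)*x = -14)
1/t(W) = 1/(-14) = -1/14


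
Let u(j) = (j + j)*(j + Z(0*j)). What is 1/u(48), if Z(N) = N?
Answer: 1/4608 ≈ 0.00021701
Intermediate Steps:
u(j) = 2*j² (u(j) = (j + j)*(j + 0*j) = (2*j)*(j + 0) = (2*j)*j = 2*j²)
1/u(48) = 1/(2*48²) = 1/(2*2304) = 1/4608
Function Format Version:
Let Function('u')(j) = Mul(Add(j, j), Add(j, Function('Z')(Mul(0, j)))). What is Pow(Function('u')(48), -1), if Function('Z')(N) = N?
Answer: Rational(1, 4608) ≈ 0.00021701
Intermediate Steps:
Function('u')(j) = Mul(2, Pow(j, 2)) (Function('u')(j) = Mul(Add(j, j), Add(j, Mul(0, j))) = Mul(Mul(2, j), Add(j, 0)) = Mul(Mul(2, j), j) = Mul(2, Pow(j, 2)))
Pow(Function('u')(48), -1) = Pow(Mul(2, Pow(48, 2)), -1) = Pow(Mul(2, 2304), -1) = Pow(4608, -1) = Rational(1, 4608)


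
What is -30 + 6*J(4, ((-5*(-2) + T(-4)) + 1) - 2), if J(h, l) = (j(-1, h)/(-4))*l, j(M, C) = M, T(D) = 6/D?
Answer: -75/4 ≈ -18.750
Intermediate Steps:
J(h, l) = l/4 (J(h, l) = (-1/(-4))*l = (-1*(-¼))*l = l/4)
-30 + 6*J(4, ((-5*(-2) + T(-4)) + 1) - 2) = -30 + 6*((((-5*(-2) + 6/(-4)) + 1) - 2)/4) = -30 + 6*((((10 + 6*(-¼)) + 1) - 2)/4) = -30 + 6*((((10 - 3/2) + 1) - 2)/4) = -30 + 6*(((17/2 + 1) - 2)/4) = -30 + 6*((19/2 - 2)/4) = -30 + 6*((¼)*(15/2)) = -30 + 6*(15/8) = -30 + 45/4 = -75/4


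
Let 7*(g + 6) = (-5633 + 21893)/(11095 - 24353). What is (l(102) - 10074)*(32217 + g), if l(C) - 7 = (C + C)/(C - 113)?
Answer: -165821172177723/510433 ≈ -3.2486e+8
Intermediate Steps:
l(C) = 7 + 2*C/(-113 + C) (l(C) = 7 + (C + C)/(C - 113) = 7 + (2*C)/(-113 + C) = 7 + 2*C/(-113 + C))
g = -286548/46403 (g = -6 + ((-5633 + 21893)/(11095 - 24353))/7 = -6 + (16260/(-13258))/7 = -6 + (16260*(-1/13258))/7 = -6 + (⅐)*(-8130/6629) = -6 - 8130/46403 = -286548/46403 ≈ -6.1752)
(l(102) - 10074)*(32217 + g) = ((-791 + 9*102)/(-113 + 102) - 10074)*(32217 - 286548/46403) = ((-791 + 918)/(-11) - 10074)*(1494678903/46403) = (-1/11*127 - 10074)*(1494678903/46403) = (-127/11 - 10074)*(1494678903/46403) = -110941/11*1494678903/46403 = -165821172177723/510433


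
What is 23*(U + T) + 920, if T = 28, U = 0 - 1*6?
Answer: 1426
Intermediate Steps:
U = -6 (U = 0 - 6 = -6)
23*(U + T) + 920 = 23*(-6 + 28) + 920 = 23*22 + 920 = 506 + 920 = 1426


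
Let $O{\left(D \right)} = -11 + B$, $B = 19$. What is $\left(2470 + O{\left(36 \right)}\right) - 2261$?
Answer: $217$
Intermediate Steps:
$O{\left(D \right)} = 8$ ($O{\left(D \right)} = -11 + 19 = 8$)
$\left(2470 + O{\left(36 \right)}\right) - 2261 = \left(2470 + 8\right) - 2261 = 2478 - 2261 = 217$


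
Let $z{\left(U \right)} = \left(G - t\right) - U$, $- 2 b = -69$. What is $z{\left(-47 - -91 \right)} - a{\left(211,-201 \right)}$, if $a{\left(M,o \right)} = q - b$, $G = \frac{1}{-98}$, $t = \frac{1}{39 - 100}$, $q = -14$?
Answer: $\frac{13469}{2989} \approx 4.5062$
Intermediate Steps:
$b = \frac{69}{2}$ ($b = \left(- \frac{1}{2}\right) \left(-69\right) = \frac{69}{2} \approx 34.5$)
$t = - \frac{1}{61}$ ($t = \frac{1}{-61} = - \frac{1}{61} \approx -0.016393$)
$G = - \frac{1}{98} \approx -0.010204$
$z{\left(U \right)} = \frac{37}{5978} - U$ ($z{\left(U \right)} = \left(- \frac{1}{98} - - \frac{1}{61}\right) - U = \left(- \frac{1}{98} + \frac{1}{61}\right) - U = \frac{37}{5978} - U$)
$a{\left(M,o \right)} = - \frac{97}{2}$ ($a{\left(M,o \right)} = -14 - \frac{69}{2} = - \frac{97}{2}$)
$z{\left(-47 - -91 \right)} - a{\left(211,-201 \right)} = \left(\frac{37}{5978} - \left(-47 - -91\right)\right) - - \frac{97}{2} = \left(\frac{37}{5978} - \left(-47 + 91\right)\right) + \frac{97}{2} = \left(\frac{37}{5978} - 44\right) + \frac{97}{2} = - \frac{262995}{5978} + \frac{97}{2} = \frac{13469}{2989}$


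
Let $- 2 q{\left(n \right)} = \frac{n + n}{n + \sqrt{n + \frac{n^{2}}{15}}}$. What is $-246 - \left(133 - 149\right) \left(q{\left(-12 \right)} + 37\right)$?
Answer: $\frac{2 \left(- 173 i + 330 \sqrt{15}\right)}{- i + 2 \sqrt{15}} \approx 330.26 - 2.0317 i$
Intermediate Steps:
$q{\left(n \right)} = - \frac{n}{n + \sqrt{n + \frac{n^{2}}{15}}}$ ($q{\left(n \right)} = - \frac{\left(n + n\right) \frac{1}{n + \sqrt{n + \frac{n^{2}}{15}}}}{2} = - \frac{2 n \frac{1}{n + \sqrt{n + \frac{n^{2}}{15}}}}{2} = - \frac{n}{n + \sqrt{n + \frac{n^{2}}{15}}}$)
$-246 - \left(133 - 149\right) \left(q{\left(-12 \right)} + 37\right) = -246 - \left(133 - 149\right) \left(\left(-1\right) \left(-12\right) \sqrt{15} \frac{1}{\sqrt{- 12 \left(15 - 12\right)} - 12 \sqrt{15}} + 37\right) = -246 - - 16 \left(\left(-1\right) \left(-12\right) \sqrt{15} \frac{1}{\sqrt{\left(-12\right) 3} - 12 \sqrt{15}} + 37\right) = -246 - - 16 \left(\left(-1\right) \left(-12\right) \sqrt{15} \frac{1}{\sqrt{-36} - 12 \sqrt{15}} + 37\right) = -246 - - 16 \left(\left(-1\right) \left(-12\right) \sqrt{15} \frac{1}{6 i - 12 \sqrt{15}} + 37\right) = -246 - - 16 \left(\left(-1\right) \left(-12\right) \sqrt{15} \frac{1}{- 12 \sqrt{15} + 6 i} + 37\right) = -246 - - 16 \left(\frac{12 \sqrt{15}}{- 12 \sqrt{15} + 6 i} + 37\right) = -246 - - 16 \left(37 + \frac{12 \sqrt{15}}{- 12 \sqrt{15} + 6 i}\right) = -246 - \left(-592 - \frac{192 \sqrt{15}}{- 12 \sqrt{15} + 6 i}\right) = -246 + \left(592 + \frac{192 \sqrt{15}}{- 12 \sqrt{15} + 6 i}\right) = 346 + \frac{192 \sqrt{15}}{- 12 \sqrt{15} + 6 i}$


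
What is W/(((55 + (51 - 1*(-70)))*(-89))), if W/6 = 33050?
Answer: -49575/3916 ≈ -12.660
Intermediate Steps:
W = 198300 (W = 6*33050 = 198300)
W/(((55 + (51 - 1*(-70)))*(-89))) = 198300/(((55 + (51 - 1*(-70)))*(-89))) = 198300/(((55 + (51 + 70))*(-89))) = 198300/(((55 + 121)*(-89))) = 198300/((176*(-89))) = 198300/(-15664) = 198300*(-1/15664) = -49575/3916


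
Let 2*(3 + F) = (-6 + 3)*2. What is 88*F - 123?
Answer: -651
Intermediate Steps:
F = -6 (F = -3 + ((-6 + 3)*2)/2 = -3 + (-3*2)/2 = -3 + (1/2)*(-6) = -3 - 3 = -6)
88*F - 123 = 88*(-6) - 123 = -528 - 123 = -651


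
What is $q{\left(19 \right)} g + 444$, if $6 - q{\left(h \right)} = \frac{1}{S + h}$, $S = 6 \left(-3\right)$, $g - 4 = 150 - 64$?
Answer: $894$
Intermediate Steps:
$g = 90$ ($g = 4 + \left(150 - 64\right) = 4 + 86 = 90$)
$S = -18$
$q{\left(h \right)} = 6 - \frac{1}{-18 + h}$
$q{\left(19 \right)} g + 444 = \frac{-109 + 6 \cdot 19}{-18 + 19} \cdot 90 + 444 = \frac{-109 + 114}{1} \cdot 90 + 444 = 1 \cdot 5 \cdot 90 + 444 = 5 \cdot 90 + 444 = 450 + 444 = 894$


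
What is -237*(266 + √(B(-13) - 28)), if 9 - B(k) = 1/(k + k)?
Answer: -63042 - 237*I*√12818/26 ≈ -63042.0 - 1032.0*I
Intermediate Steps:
B(k) = 9 - 1/(2*k) (B(k) = 9 - 1/(k + k) = 9 - 1/(2*k))
-237*(266 + √(B(-13) - 28)) = -237*(266 + √((9 - ½/(-13)) - 28)) = -237*(266 + √((9 - ½*(-1/13)) - 28)) = -237*(266 + √((9 + 1/26) - 28)) = -237*(266 + √(235/26 - 28)) = -237*(266 + √(-493/26)) = -237*(266 + I*√12818/26) = -63042 - 237*I*√12818/26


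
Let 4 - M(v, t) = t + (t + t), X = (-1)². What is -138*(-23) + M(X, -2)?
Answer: 3184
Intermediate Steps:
X = 1
M(v, t) = 4 - 3*t (M(v, t) = 4 - (t + (t + t)) = 4 - (t + 2*t) = 4 - 3*t)
-138*(-23) + M(X, -2) = -138*(-23) + (4 - 3*(-2)) = 3174 + (4 + 6) = 3174 + 10 = 3184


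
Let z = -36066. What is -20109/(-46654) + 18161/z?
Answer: -30508025/420655791 ≈ -0.072525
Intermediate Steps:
-20109/(-46654) + 18161/z = -20109/(-46654) + 18161/(-36066) = -20109*(-1/46654) + 18161*(-1/36066) = 20109/46654 - 18161/36066 = -30508025/420655791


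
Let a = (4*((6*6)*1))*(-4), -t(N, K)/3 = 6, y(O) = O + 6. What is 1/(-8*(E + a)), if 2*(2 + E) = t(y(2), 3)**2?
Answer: 1/3328 ≈ 0.00030048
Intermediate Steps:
y(O) = 6 + O
t(N, K) = -18 (t(N, K) = -3*6 = -18)
a = -576 (a = (4*(36*1))*(-4) = (4*36)*(-4) = 144*(-4) = -576)
E = 160 (E = -2 + (1/2)*(-18)**2 = -2 + (1/2)*324 = -2 + 162 = 160)
1/(-8*(E + a)) = 1/(-8*(160 - 576)) = 1/(-8*(-416)) = 1/3328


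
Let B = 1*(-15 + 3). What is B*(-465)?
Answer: 5580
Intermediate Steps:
B = -12 (B = 1*(-12) = -12)
B*(-465) = -12*(-465) = 5580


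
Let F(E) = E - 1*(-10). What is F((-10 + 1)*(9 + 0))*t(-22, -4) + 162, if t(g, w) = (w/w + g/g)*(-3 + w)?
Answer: 1156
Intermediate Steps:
t(g, w) = -6 + 2*w (t(g, w) = (1 + 1)*(-3 + w) = 2*(-3 + w) = -6 + 2*w)
F(E) = 10 + E (F(E) = E + 10 = 10 + E)
F((-10 + 1)*(9 + 0))*t(-22, -4) + 162 = (10 + (-10 + 1)*(9 + 0))*(-6 + 2*(-4)) + 162 = (10 - 9*9)*(-6 - 8) + 162 = (10 - 81)*(-14) + 162 = -71*(-14) + 162 = 994 + 162 = 1156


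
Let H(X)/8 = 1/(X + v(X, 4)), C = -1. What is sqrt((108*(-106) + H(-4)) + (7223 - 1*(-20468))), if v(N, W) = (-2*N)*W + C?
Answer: sqrt(1315707)/9 ≈ 127.45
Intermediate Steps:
v(N, W) = -1 - 2*N*W (v(N, W) = (-2*N)*W - 1 = -2*N*W - 1 = -1 - 2*N*W)
H(X) = 8/(-1 - 7*X) (H(X) = 8/(X + (-1 - 2*X*4)) = 8/(X + (-1 - 8*X)) = 8/(-1 - 7*X))
sqrt((108*(-106) + H(-4)) + (7223 - 1*(-20468))) = sqrt((108*(-106) - 8/(1 + 7*(-4))) + (7223 - 1*(-20468))) = sqrt((-11448 - 8/(1 - 28)) + (7223 + 20468)) = sqrt((-11448 - 8/(-27)) + 27691) = sqrt((-11448 - 8*(-1/27)) + 27691) = sqrt((-11448 + 8/27) + 27691) = sqrt(-309088/27 + 27691) = sqrt(438569/27) = sqrt(1315707)/9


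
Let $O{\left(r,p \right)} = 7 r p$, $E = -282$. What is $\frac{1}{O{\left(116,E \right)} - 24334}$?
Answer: $- \frac{1}{253318} \approx -3.9476 \cdot 10^{-6}$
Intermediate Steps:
$O{\left(r,p \right)} = 7 p r$
$\frac{1}{O{\left(116,E \right)} - 24334} = \frac{1}{7 \left(-282\right) 116 - 24334} = \frac{1}{-228984 - 24334} = \frac{1}{-253318} = - \frac{1}{253318}$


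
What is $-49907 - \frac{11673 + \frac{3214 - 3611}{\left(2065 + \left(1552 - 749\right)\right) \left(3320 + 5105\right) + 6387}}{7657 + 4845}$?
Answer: $- \frac{7540201070080936}{151082213037} \approx -49908.0$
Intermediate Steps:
$-49907 - \frac{11673 + \frac{3214 - 3611}{\left(2065 + \left(1552 - 749\right)\right) \left(3320 + 5105\right) + 6387}}{7657 + 4845} = -49907 - \frac{11673 - \frac{397}{\left(2065 + 803\right) 8425 + 6387}}{12502} = -49907 - \left(11673 - \frac{397}{2868 \cdot 8425 + 6387}\right) \frac{1}{12502} = -49907 - \left(11673 - \frac{397}{24162900 + 6387}\right) \frac{1}{12502} = -49907 - \left(11673 - \frac{397}{24169287}\right) \frac{1}{12502} = -49907 - \frac{282128086754}{24169287} \cdot \frac{1}{12502} = -49907 - \frac{141064043377}{151082213037} = - \frac{7540201070080936}{151082213037}$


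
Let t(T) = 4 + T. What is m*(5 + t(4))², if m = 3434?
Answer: 580346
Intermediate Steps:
m*(5 + t(4))² = 3434*(5 + (4 + 4))² = 3434*(5 + 8)² = 3434*13² = 3434*169 = 580346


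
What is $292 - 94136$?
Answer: $-93844$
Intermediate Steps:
$292 - 94136 = -93844$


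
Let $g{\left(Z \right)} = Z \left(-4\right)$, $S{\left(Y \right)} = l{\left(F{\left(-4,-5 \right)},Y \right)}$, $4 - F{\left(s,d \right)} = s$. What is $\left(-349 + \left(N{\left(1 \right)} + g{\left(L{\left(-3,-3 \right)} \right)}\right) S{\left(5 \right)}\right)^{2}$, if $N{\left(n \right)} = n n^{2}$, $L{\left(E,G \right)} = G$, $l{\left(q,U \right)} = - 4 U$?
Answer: $370881$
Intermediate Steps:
$F{\left(s,d \right)} = 4 - s$
$S{\left(Y \right)} = - 4 Y$
$N{\left(n \right)} = n^{3}$
$g{\left(Z \right)} = - 4 Z$
$\left(-349 + \left(N{\left(1 \right)} + g{\left(L{\left(-3,-3 \right)} \right)}\right) S{\left(5 \right)}\right)^{2} = \left(-349 + \left(1^{3} - -12\right) \left(\left(-4\right) 5\right)\right)^{2} = \left(-349 + \left(1 + 12\right) \left(-20\right)\right)^{2} = \left(-349 + 13 \left(-20\right)\right)^{2} = \left(-349 - 260\right)^{2} = \left(-609\right)^{2} = 370881$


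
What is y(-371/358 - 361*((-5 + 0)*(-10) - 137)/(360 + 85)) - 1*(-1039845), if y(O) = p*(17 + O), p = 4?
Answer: 82856427237/79655 ≈ 1.0402e+6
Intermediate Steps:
y(O) = 68 + 4*O (y(O) = 4*(17 + O) = 68 + 4*O)
y(-371/358 - 361*((-5 + 0)*(-10) - 137)/(360 + 85)) - 1*(-1039845) = (68 + 4*(-371/358 - 361*((-5 + 0)*(-10) - 137)/(360 + 85))) - 1*(-1039845) = (68 + 4*(-371*1/358 - 361/(445/(-5*(-10) - 137)))) + 1039845 = (68 + 4*(-371/358 - 361/(445/(50 - 137)))) + 1039845 = (68 + 4*(-371/358 - 361/(445/(-87)))) + 1039845 = (68 + 4*(-371/358 - 361/(445*(-1/87)))) + 1039845 = (68 + 4*(-371/358 - 361/(-445/87))) + 1039845 = (68 + 4*(-371/358 - 361*(-87/445))) + 1039845 = (68 + 4*(-371/358 + 31407/445)) + 1039845 = (68 + 4*(11078611/159310)) + 1039845 = (68 + 22157222/79655) + 1039845 = 27573762/79655 + 1039845 = 82856427237/79655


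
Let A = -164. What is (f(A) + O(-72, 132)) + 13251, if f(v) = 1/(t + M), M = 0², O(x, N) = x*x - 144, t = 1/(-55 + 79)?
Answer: 18315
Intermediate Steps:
t = 1/24 ≈ 0.041667
O(x, N) = -144 + x² (O(x, N) = x² - 144 = -144 + x²)
M = 0
f(v) = 24 (f(v) = 1/(1/24 + 0) = 1/(1/24) = 24)
(f(A) + O(-72, 132)) + 13251 = (24 + (-144 + (-72)²)) + 13251 = (24 + (-144 + 5184)) + 13251 = (24 + 5040) + 13251 = 5064 + 13251 = 18315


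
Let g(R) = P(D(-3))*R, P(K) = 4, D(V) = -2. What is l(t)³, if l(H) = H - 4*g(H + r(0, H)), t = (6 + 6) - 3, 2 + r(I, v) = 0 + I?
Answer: -1092727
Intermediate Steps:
r(I, v) = -2 + I (r(I, v) = -2 + (0 + I) = -2 + I)
t = 9 (t = 12 - 3 = 9)
g(R) = 4*R
l(H) = 32 - 15*H (l(H) = H - 16*(H + (-2 + 0)) = H - 16*(H - 2) = H - 16*(-2 + H) = H - 4*(-8 + 4*H) = H + (32 - 16*H) = 32 - 15*H)
l(t)³ = (32 - 15*9)³ = (32 - 135)³ = (-103)³ = -1092727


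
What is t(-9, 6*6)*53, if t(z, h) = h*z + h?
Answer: -15264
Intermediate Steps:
t(z, h) = h + h*z
t(-9, 6*6)*53 = ((6*6)*(1 - 9))*53 = (36*(-8))*53 = -288*53 = -15264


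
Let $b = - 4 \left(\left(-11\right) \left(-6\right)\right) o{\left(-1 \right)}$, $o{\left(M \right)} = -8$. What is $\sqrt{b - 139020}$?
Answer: $6 i \sqrt{3803} \approx 370.01 i$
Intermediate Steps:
$b = 2112$ ($b = - 4 \left(\left(-11\right) \left(-6\right)\right) \left(-8\right) = \left(-4\right) 66 \left(-8\right) = \left(-264\right) \left(-8\right) = 2112$)
$\sqrt{b - 139020} = \sqrt{2112 - 139020} = \sqrt{-136908} = 6 i \sqrt{3803}$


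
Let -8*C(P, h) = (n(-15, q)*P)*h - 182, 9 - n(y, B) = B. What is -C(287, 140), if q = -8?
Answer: 341439/4 ≈ 85360.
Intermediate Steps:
n(y, B) = 9 - B
C(P, h) = 91/4 - 17*P*h/8 (C(P, h) = -(((9 - 1*(-8))*P)*h - 182)/8 = -(((9 + 8)*P)*h - 182)/8 = -((17*P)*h - 182)/8 = -(17*P*h - 182)/8 = -(-182 + 17*P*h)/8 = 91/4 - 17*P*h/8)
-C(287, 140) = -(91/4 - 17/8*287*140) = -(91/4 - 170765/2) = -1*(-341439/4) = 341439/4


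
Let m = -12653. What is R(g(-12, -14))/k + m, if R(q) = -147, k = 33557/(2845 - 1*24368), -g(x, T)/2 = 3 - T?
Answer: -421432840/33557 ≈ -12559.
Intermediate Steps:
g(x, T) = -6 + 2*T (g(x, T) = -2*(3 - T) = -6 + 2*T)
k = -33557/21523 (k = 33557/(2845 - 24368) = 33557/(-21523) = 33557*(-1/21523) = -33557/21523 ≈ -1.5591)
R(g(-12, -14))/k + m = -147/(-33557/21523) - 12653 = -147*(-21523/33557) - 12653 = 3163881/33557 - 12653 = -421432840/33557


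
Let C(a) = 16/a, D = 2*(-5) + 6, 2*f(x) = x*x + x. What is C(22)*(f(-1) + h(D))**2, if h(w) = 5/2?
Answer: 50/11 ≈ 4.5455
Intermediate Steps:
f(x) = x/2 + x**2/2 (f(x) = (x*x + x)/2 = (x**2 + x)/2 = (x + x**2)/2 = x/2 + x**2/2)
D = -4 (D = -10 + 6 = -4)
h(w) = 5/2 (h(w) = 5*(1/2) = 5/2)
C(22)*(f(-1) + h(D))**2 = (16/22)*((1/2)*(-1)*(1 - 1) + 5/2)**2 = (16*(1/22))*((1/2)*(-1)*0 + 5/2)**2 = 8*(0 + 5/2)**2/11 = 8*(5/2)**2/11 = (8/11)*(25/4) = 50/11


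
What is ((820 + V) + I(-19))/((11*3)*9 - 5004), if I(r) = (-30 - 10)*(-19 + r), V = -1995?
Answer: -115/1569 ≈ -0.073295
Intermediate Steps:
I(r) = 760 - 40*r (I(r) = -40*(-19 + r) = 760 - 40*r)
((820 + V) + I(-19))/((11*3)*9 - 5004) = ((820 - 1995) + (760 - 40*(-19)))/((11*3)*9 - 5004) = (-1175 + (760 + 760))/(33*9 - 5004) = (-1175 + 1520)/(297 - 5004) = 345/(-4707) = 345*(-1/4707) = -115/1569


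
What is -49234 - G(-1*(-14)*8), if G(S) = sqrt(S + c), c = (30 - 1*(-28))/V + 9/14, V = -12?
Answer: -49234 - 2*sqrt(11886)/21 ≈ -49244.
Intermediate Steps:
c = -88/21 (c = (30 - 1*(-28))/(-12) + 9/14 = (30 + 28)*(-1/12) + 9*(1/14) = 58*(-1/12) + 9/14 = -29/6 + 9/14 = -88/21 ≈ -4.1905)
G(S) = sqrt(-88/21 + S) (G(S) = sqrt(S - 88/21) = sqrt(-88/21 + S))
-49234 - G(-1*(-14)*8) = -49234 - sqrt(-1848 + 441*(-1*(-14)*8))/21 = -49234 - sqrt(-1848 + 441*(14*8))/21 = -49234 - sqrt(-1848 + 441*112)/21 = -49234 - sqrt(-1848 + 49392)/21 = -49234 - sqrt(47544)/21 = -49234 - 2*sqrt(11886)/21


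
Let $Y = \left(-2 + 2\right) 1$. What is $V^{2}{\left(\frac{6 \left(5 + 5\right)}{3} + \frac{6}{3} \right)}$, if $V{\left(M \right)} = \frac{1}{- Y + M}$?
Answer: $\frac{1}{484} \approx 0.0020661$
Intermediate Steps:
$Y = 0$ ($Y = 0 \cdot 1 = 0$)
$V{\left(M \right)} = \frac{1}{M}$ ($V{\left(M \right)} = \frac{1}{\left(-1\right) 0 + M} = \frac{1}{0 + M} = \frac{1}{M}$)
$V^{2}{\left(\frac{6 \left(5 + 5\right)}{3} + \frac{6}{3} \right)} = \left(\frac{1}{\frac{6 \left(5 + 5\right)}{3} + \frac{6}{3}}\right)^{2} = \left(\frac{1}{6 \cdot 10 \cdot \frac{1}{3} + 6 \cdot \frac{1}{3}}\right)^{2} = \left(\frac{1}{60 \cdot \frac{1}{3} + 2}\right)^{2} = \left(\frac{1}{20 + 2}\right)^{2} = \left(\frac{1}{22}\right)^{2} = \frac{1}{484}$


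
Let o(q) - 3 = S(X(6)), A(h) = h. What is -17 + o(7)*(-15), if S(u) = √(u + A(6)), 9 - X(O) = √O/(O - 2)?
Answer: -62 - 15*√(60 - √6)/2 ≈ -118.90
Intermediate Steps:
X(O) = 9 - √O/(-2 + O) (X(O) = 9 - √O/(O - 2) = 9 - √O/(-2 + O))
S(u) = √(6 + u) (S(u) = √(u + 6) = √(6 + u))
o(q) = 3 + √(15 - √6/4) (o(q) = 3 + √(6 + (-18 - √6 + 9*6)/(-2 + 6)) = 3 + √(6 + (-18 - √6 + 54)/4) = 3 + √(6 + (36 - √6)/4) = 3 + √(6 + (9 - √6/4)) = 3 + √(15 - √6/4))
-17 + o(7)*(-15) = -17 + (3 + √(60 - √6)/2)*(-15) = -17 + (-45 - 15*√(60 - √6)/2) = -62 - 15*√(60 - √6)/2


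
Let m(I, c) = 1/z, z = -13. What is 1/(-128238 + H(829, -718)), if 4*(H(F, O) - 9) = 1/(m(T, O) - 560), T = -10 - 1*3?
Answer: -29124/3734541409 ≈ -7.7985e-6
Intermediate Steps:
T = -13 (T = -10 - 3 = -13)
m(I, c) = -1/13 (m(I, c) = 1/(-13) = -1/13)
H(F, O) = 262103/29124 (H(F, O) = 9 + 1/(4*(-1/13 - 560)) = 9 + 1/(4*(-7281/13)) = 9 + (¼)*(-13/7281) = 9 - 13/29124 = 262103/29124)
1/(-128238 + H(829, -718)) = 1/(-128238 + 262103/29124) = 1/(-3734541409/29124) = -29124/3734541409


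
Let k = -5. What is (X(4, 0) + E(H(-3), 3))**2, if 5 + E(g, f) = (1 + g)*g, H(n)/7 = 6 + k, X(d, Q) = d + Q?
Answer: 3025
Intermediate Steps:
X(d, Q) = Q + d
H(n) = 7 (H(n) = 7*(6 - 5) = 7*1 = 7)
E(g, f) = -5 + g*(1 + g) (E(g, f) = -5 + (1 + g)*g = -5 + g*(1 + g))
(X(4, 0) + E(H(-3), 3))**2 = ((0 + 4) + (-5 + 7 + 7**2))**2 = (4 + (-5 + 7 + 49))**2 = (4 + 51)**2 = 55**2 = 3025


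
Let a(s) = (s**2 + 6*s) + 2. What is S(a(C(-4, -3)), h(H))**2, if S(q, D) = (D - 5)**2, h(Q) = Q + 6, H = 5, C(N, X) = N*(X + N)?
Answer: 1296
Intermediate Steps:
C(N, X) = N*(N + X)
a(s) = 2 + s**2 + 6*s
h(Q) = 6 + Q
S(q, D) = (-5 + D)**2
S(a(C(-4, -3)), h(H))**2 = ((-5 + (6 + 5))**2)**2 = ((-5 + 11)**2)**2 = (6**2)**2 = 36**2 = 1296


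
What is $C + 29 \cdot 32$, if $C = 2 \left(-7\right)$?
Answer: $914$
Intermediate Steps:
$C = -14$
$C + 29 \cdot 32 = -14 + 29 \cdot 32 = -14 + 928 = 914$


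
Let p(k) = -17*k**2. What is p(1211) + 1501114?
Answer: -23429743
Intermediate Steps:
p(1211) + 1501114 = -17*1211**2 + 1501114 = -17*1466521 + 1501114 = -24930857 + 1501114 = -23429743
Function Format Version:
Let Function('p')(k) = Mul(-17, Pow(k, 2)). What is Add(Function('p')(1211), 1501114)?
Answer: -23429743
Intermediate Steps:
Add(Function('p')(1211), 1501114) = Add(Mul(-17, Pow(1211, 2)), 1501114) = Add(Mul(-17, 1466521), 1501114) = Add(-24930857, 1501114) = -23429743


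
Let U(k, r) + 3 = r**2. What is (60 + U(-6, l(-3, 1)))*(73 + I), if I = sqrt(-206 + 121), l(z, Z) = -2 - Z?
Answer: 4818 + 66*I*sqrt(85) ≈ 4818.0 + 608.49*I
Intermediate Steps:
U(k, r) = -3 + r**2
I = I*sqrt(85) (I = sqrt(-85) = I*sqrt(85) ≈ 9.2195*I)
(60 + U(-6, l(-3, 1)))*(73 + I) = (60 + (-3 + (-2 - 1*1)**2))*(73 + I*sqrt(85)) = (60 + (-3 + (-2 - 1)**2))*(73 + I*sqrt(85)) = (60 + (-3 + (-3)**2))*(73 + I*sqrt(85)) = (60 + (-3 + 9))*(73 + I*sqrt(85)) = (60 + 6)*(73 + I*sqrt(85)) = 66*(73 + I*sqrt(85)) = 4818 + 66*I*sqrt(85)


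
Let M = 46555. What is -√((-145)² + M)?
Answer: -2*√16895 ≈ -259.96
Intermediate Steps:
-√((-145)² + M) = -√((-145)² + 46555) = -√(21025 + 46555) = -√67580 = -2*√16895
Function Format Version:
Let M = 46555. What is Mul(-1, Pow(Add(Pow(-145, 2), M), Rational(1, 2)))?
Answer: Mul(-2, Pow(16895, Rational(1, 2))) ≈ -259.96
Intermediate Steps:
Mul(-1, Pow(Add(Pow(-145, 2), M), Rational(1, 2))) = Mul(-1, Pow(Add(Pow(-145, 2), 46555), Rational(1, 2))) = Mul(-1, Pow(Add(21025, 46555), Rational(1, 2))) = Mul(-1, Pow(67580, Rational(1, 2))) = Mul(-1, Mul(2, Pow(16895, Rational(1, 2)))) = Mul(-2, Pow(16895, Rational(1, 2)))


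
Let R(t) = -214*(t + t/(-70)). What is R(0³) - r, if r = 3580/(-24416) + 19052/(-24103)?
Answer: 137865593/147124712 ≈ 0.93707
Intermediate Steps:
r = -137865593/147124712 (r = 3580*(-1/24416) + 19052*(-1/24103) = -895/6104 - 19052/24103 = -137865593/147124712 ≈ -0.93707)
R(t) = -7383*t/35 (R(t) = -214*(t + t*(-1/70)) = -214*(t - t/70) = -7383*t/35)
R(0³) - r = -7383/35*0³ - 1*(-137865593/147124712) = -7383/35*0 + 137865593/147124712 = 0 + 137865593/147124712 = 137865593/147124712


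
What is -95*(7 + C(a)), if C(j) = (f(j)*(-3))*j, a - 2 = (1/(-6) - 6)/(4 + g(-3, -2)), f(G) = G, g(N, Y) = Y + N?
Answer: 220115/12 ≈ 18343.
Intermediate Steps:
g(N, Y) = N + Y
a = 49/6 (a = 2 + (1/(-6) - 6)/(4 + (-3 - 2)) = 2 + (-1/6 - 6)/(4 - 5) = 2 - 37/6/(-1) = 2 - 37/6*(-1) = 2 + 37/6 = 49/6 ≈ 8.1667)
C(j) = -3*j**2 (C(j) = (j*(-3))*j = (-3*j)*j = -3*j**2)
-95*(7 + C(a)) = -95*(7 - 3*(49/6)**2) = -95*(7 - 3*2401/36) = -95*(7 - 2401/12) = -95*(-2317/12) = 220115/12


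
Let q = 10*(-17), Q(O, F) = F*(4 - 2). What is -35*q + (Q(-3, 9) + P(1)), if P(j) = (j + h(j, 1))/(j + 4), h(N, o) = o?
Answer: 29842/5 ≈ 5968.4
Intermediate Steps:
Q(O, F) = 2*F (Q(O, F) = F*2 = 2*F)
q = -170
P(j) = (1 + j)/(4 + j) (P(j) = (j + 1)/(j + 4) = (1 + j)/(4 + j))
-35*q + (Q(-3, 9) + P(1)) = -35*(-170) + (2*9 + (1 + 1)/(4 + 1)) = 5950 + (18 + 2/5) = 5950 + (18 + (⅕)*2) = 5950 + (18 + ⅖) = 5950 + 92/5 = 29842/5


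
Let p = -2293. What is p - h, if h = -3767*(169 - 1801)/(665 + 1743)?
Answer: -1458661/301 ≈ -4846.0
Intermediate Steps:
h = 768468/301 (h = -3767/(2408/(-1632)) = -3767/(2408*(-1/1632)) = -3767/(-301/204) = -3767*(-204/301) = 768468/301 ≈ 2553.1)
p - h = -2293 - 1*768468/301 = -2293 - 768468/301 = -1458661/301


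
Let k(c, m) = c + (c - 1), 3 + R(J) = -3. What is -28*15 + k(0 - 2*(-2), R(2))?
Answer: -413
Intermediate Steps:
R(J) = -6 (R(J) = -3 - 3 = -6)
k(c, m) = -1 + 2*c (k(c, m) = c + (-1 + c) = -1 + 2*c)
-28*15 + k(0 - 2*(-2), R(2)) = -28*15 + (-1 + 2*(0 - 2*(-2))) = -420 + (-1 + 2*(0 + 4)) = -420 + (-1 + 2*4) = -420 + (-1 + 8) = -420 + 7 = -413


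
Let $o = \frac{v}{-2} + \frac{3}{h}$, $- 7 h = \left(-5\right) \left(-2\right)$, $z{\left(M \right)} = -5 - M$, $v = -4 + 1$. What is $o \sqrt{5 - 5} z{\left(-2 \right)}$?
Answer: $0$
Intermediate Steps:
$v = -3$
$h = - \frac{10}{7}$ ($h = - \frac{\left(-5\right) \left(-2\right)}{7} = \left(- \frac{1}{7}\right) 10 = - \frac{10}{7} \approx -1.4286$)
$o = - \frac{3}{5}$ ($o = - \frac{3}{-2} + \frac{3}{- \frac{10}{7}} = \left(-3\right) \left(- \frac{1}{2}\right) + 3 \left(- \frac{7}{10}\right) = \frac{3}{2} - \frac{21}{10} = - \frac{3}{5} \approx -0.6$)
$o \sqrt{5 - 5} z{\left(-2 \right)} = - \frac{3 \sqrt{5 - 5}}{5} \left(-5 - -2\right) = - \frac{3 \sqrt{0}}{5} \left(-5 + 2\right) = \left(- \frac{3}{5}\right) 0 \left(-3\right) = 0 \left(-3\right) = 0$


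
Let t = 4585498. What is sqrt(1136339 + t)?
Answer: sqrt(5721837) ≈ 2392.0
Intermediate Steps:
sqrt(1136339 + t) = sqrt(1136339 + 4585498) = sqrt(5721837)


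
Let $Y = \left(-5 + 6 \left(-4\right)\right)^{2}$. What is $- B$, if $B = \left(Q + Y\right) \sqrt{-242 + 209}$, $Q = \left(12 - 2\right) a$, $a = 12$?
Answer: $- 961 i \sqrt{33} \approx - 5520.5 i$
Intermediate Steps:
$Y = 841$ ($Y = \left(-5 - 24\right)^{2} = \left(-29\right)^{2} = 841$)
$Q = 120$ ($Q = \left(12 - 2\right) 12 = 10 \cdot 12 = 120$)
$B = 961 i \sqrt{33}$ ($B = \left(120 + 841\right) \sqrt{-242 + 209} = 961 \sqrt{-33} = 961 i \sqrt{33} \approx 5520.5 i$)
$- B = - 961 i \sqrt{33}$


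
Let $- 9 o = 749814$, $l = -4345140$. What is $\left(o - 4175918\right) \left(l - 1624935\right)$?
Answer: $25427926522300$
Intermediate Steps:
$o = - \frac{249938}{3}$ ($o = \left(- \frac{1}{9}\right) 749814 = - \frac{249938}{3} \approx -83313.0$)
$\left(o - 4175918\right) \left(l - 1624935\right) = \left(- \frac{249938}{3} - 4175918\right) \left(-4345140 - 1624935\right) = \left(- \frac{12777692}{3}\right) \left(-5970075\right) = 25427926522300$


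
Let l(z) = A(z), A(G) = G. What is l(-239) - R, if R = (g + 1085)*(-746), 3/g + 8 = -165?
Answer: 139984345/173 ≈ 8.0916e+5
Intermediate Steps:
g = -3/173 (g = 3/(-8 - 165) = 3/(-173) = 3*(-1/173) = -3/173 ≈ -0.017341)
l(z) = z
R = -140025692/173 (R = (-3/173 + 1085)*(-746) = (187702/173)*(-746) = -140025692/173 ≈ -8.0940e+5)
l(-239) - R = -239 - 1*(-140025692/173) = -239 + 140025692/173 = 139984345/173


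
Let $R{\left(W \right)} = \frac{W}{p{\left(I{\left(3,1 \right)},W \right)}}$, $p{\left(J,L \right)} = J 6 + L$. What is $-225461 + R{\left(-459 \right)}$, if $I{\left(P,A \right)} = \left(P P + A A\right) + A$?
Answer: $- \frac{29535238}{131} \approx -2.2546 \cdot 10^{5}$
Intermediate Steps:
$I{\left(P,A \right)} = A + A^{2} + P^{2}$ ($I{\left(P,A \right)} = \left(P^{2} + A^{2}\right) + A = \left(A^{2} + P^{2}\right) + A = A + A^{2} + P^{2}$)
$p{\left(J,L \right)} = L + 6 J$ ($p{\left(J,L \right)} = 6 J + L = L + 6 J$)
$R{\left(W \right)} = \frac{W}{66 + W}$ ($R{\left(W \right)} = \frac{W}{W + 6 \left(1 + 1^{2} + 3^{2}\right)} = \frac{W}{W + 6 \left(1 + 1 + 9\right)} = \frac{W}{W + 6 \cdot 11} = \frac{W}{W + 66} = \frac{W}{66 + W}$)
$-225461 + R{\left(-459 \right)} = -225461 - \frac{459}{66 - 459} = -225461 - \frac{459}{-393} = -225461 - - \frac{153}{131} = -225461 + \frac{153}{131} = - \frac{29535238}{131}$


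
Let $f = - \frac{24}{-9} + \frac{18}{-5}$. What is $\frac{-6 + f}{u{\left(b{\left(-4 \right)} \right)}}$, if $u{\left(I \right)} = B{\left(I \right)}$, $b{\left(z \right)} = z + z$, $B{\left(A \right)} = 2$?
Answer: $- \frac{52}{15} \approx -3.4667$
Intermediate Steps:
$b{\left(z \right)} = 2 z$
$u{\left(I \right)} = 2$
$f = - \frac{14}{15}$ ($f = \left(-24\right) \left(- \frac{1}{9}\right) + 18 \left(- \frac{1}{5}\right) = \frac{8}{3} - \frac{18}{5} = - \frac{14}{15} \approx -0.93333$)
$\frac{-6 + f}{u{\left(b{\left(-4 \right)} \right)}} = \frac{-6 - \frac{14}{15}}{2} = \left(- \frac{104}{15}\right) \frac{1}{2} = - \frac{52}{15}$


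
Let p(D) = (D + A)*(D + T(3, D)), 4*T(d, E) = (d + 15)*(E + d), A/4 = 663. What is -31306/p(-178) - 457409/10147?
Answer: -1092270973641/24237601109 ≈ -45.065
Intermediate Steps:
A = 2652 (A = 4*663 = 2652)
T(d, E) = (15 + d)*(E + d)/4 (T(d, E) = ((d + 15)*(E + d))/4 = ((15 + d)*(E + d))/4 = (15 + d)*(E + d)/4)
p(D) = (2652 + D)*(27/2 + 11*D/2) (p(D) = (D + 2652)*(D + ((1/4)*3**2 + 15*D/4 + (15/4)*3 + (1/4)*D*3)) = (2652 + D)*(D + ((1/4)*9 + 15*D/4 + 45/4 + 3*D/4)) = (2652 + D)*(D + (9/4 + 15*D/4 + 45/4 + 3*D/4)) = (2652 + D)*(D + (27/2 + 9*D/2)) = (2652 + D)*(27/2 + 11*D/2))
-31306/p(-178) - 457409/10147 = -31306/(35802 + (11/2)*(-178)**2 + (29199/2)*(-178)) - 457409/10147 = -31306/(35802 + (11/2)*31684 - 2598711) - 457409*1/10147 = -31306/(35802 + 174262 - 2598711) - 457409/10147 = -31306/(-2388647) - 457409/10147 = -31306*(-1/2388647) - 457409/10147 = 31306/2388647 - 457409/10147 = -1092270973641/24237601109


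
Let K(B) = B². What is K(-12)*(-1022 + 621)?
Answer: -57744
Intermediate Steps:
K(-12)*(-1022 + 621) = (-12)²*(-1022 + 621) = 144*(-401) = -57744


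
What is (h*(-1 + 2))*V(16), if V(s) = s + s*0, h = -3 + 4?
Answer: 16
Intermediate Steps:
h = 1
V(s) = s (V(s) = s + 0 = s)
(h*(-1 + 2))*V(16) = (1*(-1 + 2))*16 = (1*1)*16 = 1*16 = 16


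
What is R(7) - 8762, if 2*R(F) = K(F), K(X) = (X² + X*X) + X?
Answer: -17419/2 ≈ -8709.5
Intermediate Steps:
K(X) = X + 2*X² (K(X) = (X² + X²) + X = 2*X² + X = X + 2*X²)
R(F) = F*(1 + 2*F)/2 (R(F) = (F*(1 + 2*F))/2 = F*(1 + 2*F)/2)
R(7) - 8762 = 7*(½ + 7) - 8762 = 7*(15/2) - 8762 = 105/2 - 8762 = -17419/2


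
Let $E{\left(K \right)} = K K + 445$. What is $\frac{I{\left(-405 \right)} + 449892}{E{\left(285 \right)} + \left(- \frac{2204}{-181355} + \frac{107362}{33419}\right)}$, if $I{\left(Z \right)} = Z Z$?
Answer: $\frac{8514344272545}{1132716561728} \approx 7.5167$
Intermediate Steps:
$I{\left(Z \right)} = Z^{2}$
$E{\left(K \right)} = 445 + K^{2}$ ($E{\left(K \right)} = K^{2} + 445 = 445 + K^{2}$)
$\frac{I{\left(-405 \right)} + 449892}{E{\left(285 \right)} + \left(- \frac{2204}{-181355} + \frac{107362}{33419}\right)} = \frac{\left(-405\right)^{2} + 449892}{\left(445 + 285^{2}\right) + \left(- \frac{2204}{-181355} + \frac{107362}{33419}\right)} = \frac{164025 + 449892}{\left(445 + 81225\right) + \left(\left(-2204\right) \left(- \frac{1}{181355}\right) + 107362 \cdot \frac{1}{33419}\right)} = \frac{613917}{81670 + \left(\frac{116}{9545} + \frac{107362}{33419}\right)} = \frac{613917}{81670 + \frac{44723778}{13868885}} = \frac{613917}{\frac{1132716561728}{13868885}} = 613917 \cdot \frac{13868885}{1132716561728} = \frac{8514344272545}{1132716561728}$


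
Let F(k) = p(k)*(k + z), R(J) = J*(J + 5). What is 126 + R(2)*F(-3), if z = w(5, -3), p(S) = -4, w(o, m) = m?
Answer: 462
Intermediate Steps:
R(J) = J*(5 + J)
z = -3
F(k) = 12 - 4*k (F(k) = -4*(k - 3) = -4*(-3 + k) = 12 - 4*k)
126 + R(2)*F(-3) = 126 + (2*(5 + 2))*(12 - 4*(-3)) = 126 + (2*7)*(12 + 12) = 126 + 14*24 = 126 + 336 = 462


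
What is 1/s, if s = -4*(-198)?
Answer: 1/792 ≈ 0.0012626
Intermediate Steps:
s = 792
1/s = 1/792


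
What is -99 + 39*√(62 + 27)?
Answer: -99 + 39*√89 ≈ 268.93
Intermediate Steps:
-99 + 39*√(62 + 27) = -99 + 39*√89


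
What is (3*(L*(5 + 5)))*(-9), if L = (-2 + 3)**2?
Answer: -270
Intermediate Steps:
L = 1 (L = 1**2 = 1)
(3*(L*(5 + 5)))*(-9) = (3*(1*(5 + 5)))*(-9) = (3*(1*10))*(-9) = (3*10)*(-9) = 30*(-9) = -270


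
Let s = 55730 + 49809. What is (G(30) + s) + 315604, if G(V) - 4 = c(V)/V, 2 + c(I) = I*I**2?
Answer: 6330704/15 ≈ 4.2205e+5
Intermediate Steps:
s = 105539
c(I) = -2 + I**3 (c(I) = -2 + I*I**2 = -2 + I**3)
G(V) = 4 + (-2 + V**3)/V
(G(30) + s) + 315604 = ((4 + 30**2 - 2/30) + 105539) + 315604 = ((4 + 900 - 2*1/30) + 105539) + 315604 = ((4 + 900 - 1/15) + 105539) + 315604 = (13559/15 + 105539) + 315604 = 1596644/15 + 315604 = 6330704/15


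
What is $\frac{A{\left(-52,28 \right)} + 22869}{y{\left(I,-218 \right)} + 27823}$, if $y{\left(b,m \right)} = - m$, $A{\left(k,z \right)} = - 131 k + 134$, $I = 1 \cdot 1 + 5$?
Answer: $\frac{29815}{28041} \approx 1.0633$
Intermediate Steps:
$I = 6$ ($I = 1 + 5 = 6$)
$A{\left(k,z \right)} = 134 - 131 k$
$\frac{A{\left(-52,28 \right)} + 22869}{y{\left(I,-218 \right)} + 27823} = \frac{\left(134 - -6812\right) + 22869}{\left(-1\right) \left(-218\right) + 27823} = \frac{\left(134 + 6812\right) + 22869}{218 + 27823} = \frac{6946 + 22869}{28041} = 29815 \cdot \frac{1}{28041} = \frac{29815}{28041}$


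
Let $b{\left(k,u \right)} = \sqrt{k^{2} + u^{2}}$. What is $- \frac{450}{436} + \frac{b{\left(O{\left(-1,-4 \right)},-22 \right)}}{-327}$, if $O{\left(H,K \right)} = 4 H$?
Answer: $- \frac{225}{218} - \frac{10 \sqrt{5}}{327} \approx -1.1005$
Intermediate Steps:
$- \frac{450}{436} + \frac{b{\left(O{\left(-1,-4 \right)},-22 \right)}}{-327} = - \frac{450}{436} + \frac{\sqrt{\left(4 \left(-1\right)\right)^{2} + \left(-22\right)^{2}}}{-327} = \left(-450\right) \frac{1}{436} + \sqrt{\left(-4\right)^{2} + 484} \left(- \frac{1}{327}\right) = - \frac{225}{218} + \sqrt{16 + 484} \left(- \frac{1}{327}\right) = - \frac{225}{218} + \sqrt{500} \left(- \frac{1}{327}\right) = - \frac{225}{218} + 10 \sqrt{5} \left(- \frac{1}{327}\right) = - \frac{225}{218} - \frac{10 \sqrt{5}}{327}$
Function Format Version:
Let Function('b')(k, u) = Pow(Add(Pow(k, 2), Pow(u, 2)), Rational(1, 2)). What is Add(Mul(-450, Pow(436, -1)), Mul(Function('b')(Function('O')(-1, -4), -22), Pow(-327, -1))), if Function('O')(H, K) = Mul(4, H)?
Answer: Add(Rational(-225, 218), Mul(Rational(-10, 327), Pow(5, Rational(1, 2)))) ≈ -1.1005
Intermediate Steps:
Add(Mul(-450, Pow(436, -1)), Mul(Function('b')(Function('O')(-1, -4), -22), Pow(-327, -1))) = Add(Mul(-450, Pow(436, -1)), Mul(Pow(Add(Pow(Mul(4, -1), 2), Pow(-22, 2)), Rational(1, 2)), Pow(-327, -1))) = Add(Mul(-450, Rational(1, 436)), Mul(Pow(Add(Pow(-4, 2), 484), Rational(1, 2)), Rational(-1, 327))) = Add(Rational(-225, 218), Mul(Pow(Add(16, 484), Rational(1, 2)), Rational(-1, 327))) = Add(Rational(-225, 218), Mul(Pow(500, Rational(1, 2)), Rational(-1, 327))) = Add(Rational(-225, 218), Mul(Mul(10, Pow(5, Rational(1, 2))), Rational(-1, 327))) = Add(Rational(-225, 218), Mul(Rational(-10, 327), Pow(5, Rational(1, 2))))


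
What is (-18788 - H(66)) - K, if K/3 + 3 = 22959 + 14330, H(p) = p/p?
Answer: -130647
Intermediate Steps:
H(p) = 1
K = 111858 (K = -9 + 3*(22959 + 14330) = -9 + 3*37289 = -9 + 111867 = 111858)
(-18788 - H(66)) - K = (-18788 - 1*1) - 1*111858 = (-18788 - 1) - 111858 = -18789 - 111858 = -130647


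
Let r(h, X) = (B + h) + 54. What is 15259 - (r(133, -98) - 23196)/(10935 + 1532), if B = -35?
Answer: 27179571/1781 ≈ 15261.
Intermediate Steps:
r(h, X) = 19 + h (r(h, X) = (-35 + h) + 54 = 19 + h)
15259 - (r(133, -98) - 23196)/(10935 + 1532) = 15259 - ((19 + 133) - 23196)/(10935 + 1532) = 15259 - (152 - 23196)/12467 = 15259 - (-23044)/12467 = 15259 - 1*(-3292/1781) = 15259 + 3292/1781 = 27179571/1781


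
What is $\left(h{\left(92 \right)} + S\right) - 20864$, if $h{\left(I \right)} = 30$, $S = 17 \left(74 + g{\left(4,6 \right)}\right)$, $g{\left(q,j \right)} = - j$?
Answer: $-19678$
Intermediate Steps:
$S = 1156$ ($S = 17 \left(74 - 6\right) = 17 \cdot 68 = 1156$)
$\left(h{\left(92 \right)} + S\right) - 20864 = \left(30 + 1156\right) - 20864 = 1186 - 20864 = -19678$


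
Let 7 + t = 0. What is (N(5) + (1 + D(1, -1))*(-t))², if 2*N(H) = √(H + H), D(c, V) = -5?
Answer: (56 - √10)²/4 ≈ 697.96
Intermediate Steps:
t = -7 (t = -7 + 0 = -7)
N(H) = √2*√H/2 (N(H) = √(H + H)/2 = √(2*H)/2 = (√2*√H)/2 = √2*√H/2)
(N(5) + (1 + D(1, -1))*(-t))² = (√2*√5/2 + (1 - 5)*(-1*(-7)))² = (√10/2 - 4*7)² = (√10/2 - 28)² = (-28 + √10/2)²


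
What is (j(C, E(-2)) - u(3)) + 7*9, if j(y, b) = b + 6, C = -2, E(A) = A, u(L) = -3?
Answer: 70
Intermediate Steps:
j(y, b) = 6 + b
(j(C, E(-2)) - u(3)) + 7*9 = ((6 - 2) - 1*(-3)) + 7*9 = (4 + 3) + 63 = 7 + 63 = 70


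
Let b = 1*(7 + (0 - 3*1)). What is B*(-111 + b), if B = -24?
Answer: 2568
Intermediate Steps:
b = 4 (b = 1*(7 + (0 - 3)) = 1*(7 - 3) = 1*4 = 4)
B*(-111 + b) = -24*(-111 + 4) = -24*(-107) = 2568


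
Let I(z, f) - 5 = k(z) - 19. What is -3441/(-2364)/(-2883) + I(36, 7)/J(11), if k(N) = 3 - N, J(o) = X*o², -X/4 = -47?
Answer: -11399/4433682 ≈ -0.0025710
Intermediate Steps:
X = 188 (X = -4*(-47) = 188)
J(o) = 188*o²
I(z, f) = -11 - z (I(z, f) = 5 + ((3 - z) - 19) = 5 + (-16 - z) = -11 - z)
-3441/(-2364)/(-2883) + I(36, 7)/J(11) = -3441/(-2364)/(-2883) + (-11 - 1*36)/((188*11²)) = -3441*(-1/2364)*(-1/2883) + (-11 - 36)/((188*121)) = (1147/788)*(-1/2883) - 47/22748 = -37/73284 - 47*1/22748 = -37/73284 - 1/484 = -11399/4433682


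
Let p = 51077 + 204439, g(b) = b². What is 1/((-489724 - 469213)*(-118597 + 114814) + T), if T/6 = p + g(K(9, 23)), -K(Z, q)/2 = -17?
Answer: 1/3629198703 ≈ 2.7554e-10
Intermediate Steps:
K(Z, q) = 34 (K(Z, q) = -2*(-17) = 34)
p = 255516
T = 1540032 (T = 6*(255516 + 34²) = 6*(255516 + 1156) = 6*256672 = 1540032)
1/((-489724 - 469213)*(-118597 + 114814) + T) = 1/((-489724 - 469213)*(-118597 + 114814) + 1540032) = 1/(-958937*(-3783) + 1540032) = 1/(3627658671 + 1540032) = 1/3629198703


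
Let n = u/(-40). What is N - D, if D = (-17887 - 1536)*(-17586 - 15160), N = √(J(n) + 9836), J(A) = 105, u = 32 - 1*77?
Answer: -636025558 + √9941 ≈ -6.3603e+8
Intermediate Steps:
u = -45 (u = 32 - 77 = -45)
n = 9/8 (n = -45/(-40) = -45*(-1/40) = 9/8 ≈ 1.1250)
N = √9941 (N = √(105 + 9836) = √9941 ≈ 99.705)
D = 636025558 (D = -19423*(-32746) = 636025558)
N - D = √9941 - 1*636025558 = √9941 - 636025558 = -636025558 + √9941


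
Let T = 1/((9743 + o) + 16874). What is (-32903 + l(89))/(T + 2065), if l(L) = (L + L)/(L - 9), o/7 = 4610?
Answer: -77497117497/4864066240 ≈ -15.933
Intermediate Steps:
o = 32270 (o = 7*4610 = 32270)
l(L) = 2*L/(-9 + L) (l(L) = (2*L)/(-9 + L) = 2*L/(-9 + L))
T = 1/58887 (T = 1/((9743 + 32270) + 16874) = 1/(42013 + 16874) = 1/58887 ≈ 1.6982e-5)
(-32903 + l(89))/(T + 2065) = (-32903 + 2*89/(-9 + 89))/(1/58887 + 2065) = (-32903 + 2*89/80)/(121601656/58887) = (-32903 + 2*89*(1/80))*(58887/121601656) = (-32903 + 89/40)*(58887/121601656) = -1316031/40*58887/121601656 = -77497117497/4864066240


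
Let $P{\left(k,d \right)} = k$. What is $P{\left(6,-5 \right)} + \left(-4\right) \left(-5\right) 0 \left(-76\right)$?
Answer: $6$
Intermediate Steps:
$P{\left(6,-5 \right)} + \left(-4\right) \left(-5\right) 0 \left(-76\right) = 6 + \left(-4\right) \left(-5\right) 0 \left(-76\right) = 6 + 20 \cdot 0 \left(-76\right) = 6 + 0 \left(-76\right) = 6 + 0 = 6$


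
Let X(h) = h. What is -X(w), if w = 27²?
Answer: -729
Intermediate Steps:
w = 729
-X(w) = -1*729 = -729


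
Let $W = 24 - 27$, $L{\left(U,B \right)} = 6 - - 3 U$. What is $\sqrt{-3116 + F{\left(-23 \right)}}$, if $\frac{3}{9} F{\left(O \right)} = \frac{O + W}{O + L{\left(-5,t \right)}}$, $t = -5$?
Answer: $\frac{i \sqrt{49817}}{4} \approx 55.799 i$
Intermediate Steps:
$L{\left(U,B \right)} = 6 + 3 U$
$W = -3$
$F{\left(O \right)} = \frac{3 \left(-3 + O\right)}{-9 + O}$ ($F{\left(O \right)} = 3 \frac{O - 3}{O + \left(6 + 3 \left(-5\right)\right)} = 3 \frac{-3 + O}{O + \left(6 - 15\right)} = 3 \frac{-3 + O}{O - 9} = 3 \frac{-3 + O}{-9 + O} = \frac{3 \left(-3 + O\right)}{-9 + O}$)
$\sqrt{-3116 + F{\left(-23 \right)}} = \sqrt{-3116 + \frac{3 \left(-3 - 23\right)}{-9 - 23}} = \sqrt{-3116 + 3 \frac{1}{-32} \left(-26\right)} = \sqrt{-3116 + 3 \left(- \frac{1}{32}\right) \left(-26\right)} = \sqrt{-3116 + \frac{39}{16}} = \sqrt{- \frac{49817}{16}} = \frac{i \sqrt{49817}}{4}$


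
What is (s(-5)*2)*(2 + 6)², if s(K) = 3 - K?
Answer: 1024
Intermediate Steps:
(s(-5)*2)*(2 + 6)² = ((3 - 1*(-5))*2)*(2 + 6)² = ((3 + 5)*2)*8² = (8*2)*64 = 16*64 = 1024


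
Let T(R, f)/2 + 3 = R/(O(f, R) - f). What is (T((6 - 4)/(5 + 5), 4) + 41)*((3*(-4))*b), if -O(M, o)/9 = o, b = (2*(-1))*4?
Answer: 97248/29 ≈ 3353.4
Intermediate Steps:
b = -8 (b = -2*4 = -8)
O(M, o) = -9*o
T(R, f) = -6 + 2*R/(-f - 9*R) (T(R, f) = -6 + 2*(R/(-9*R - f)) = -6 + 2*(R/(-f - 9*R)) = -6 + 2*R/(-f - 9*R))
(T((6 - 4)/(5 + 5), 4) + 41)*((3*(-4))*b) = (2*(-28*(6 - 4)/(5 + 5) - 3*4)/(4 + 9*((6 - 4)/(5 + 5))) + 41)*((3*(-4))*(-8)) = (2*(-56/10 - 12)/(4 + 9*(2/10)) + 41)*(-12*(-8)) = (2*(-56/10 - 12)/(4 + 9*(2*(1/10))) + 41)*96 = (2*(-28*1/5 - 12)/(4 + 9*(1/5)) + 41)*96 = (2*(-28/5 - 12)/(4 + 9/5) + 41)*96 = (2*(-88/5)/(29/5) + 41)*96 = (2*(5/29)*(-88/5) + 41)*96 = (-176/29 + 41)*96 = (1013/29)*96 = 97248/29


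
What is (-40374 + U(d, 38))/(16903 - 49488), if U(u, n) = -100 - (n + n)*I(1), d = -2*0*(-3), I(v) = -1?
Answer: 40398/32585 ≈ 1.2398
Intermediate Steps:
d = 0 (d = 0*(-3) = 0)
U(u, n) = -100 + 2*n (U(u, n) = -100 - (n + n)*(-1) = -100 - 2*n*(-1) = -100 - (-2)*n = -100 + 2*n)
(-40374 + U(d, 38))/(16903 - 49488) = (-40374 + (-100 + 2*38))/(16903 - 49488) = (-40374 + (-100 + 76))/(-32585) = (-40374 - 24)*(-1/32585) = -40398*(-1/32585) = 40398/32585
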